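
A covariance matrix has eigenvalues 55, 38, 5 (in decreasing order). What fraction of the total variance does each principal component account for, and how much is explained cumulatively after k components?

Step 1 — total variance = trace(Sigma) = Σ λ_i = 55 + 38 + 5 = 98.

Step 2 — fraction explained by component i = λ_i / Σ λ:
  PC1: 55/98 = 0.5612
  PC2: 38/98 = 0.3878
  PC3: 5/98 = 0.051

Step 3 — cumulative fraction after k components = (λ_1 + ... + λ_k) / Σ λ:
  k = 1: 55/98 = 0.5612
  k = 2: (55 + 38)/98 = 93/98 = 0.949
  k = 3: (55 + 38 + 5)/98 = 98/98 = 1

Summary (fraction, with percent):

explained: PC1 0.5612 (56.12%), PC2 0.3878 (38.78%), PC3 0.051 (5.1%);  cumulative: 0.5612, 0.949, 1


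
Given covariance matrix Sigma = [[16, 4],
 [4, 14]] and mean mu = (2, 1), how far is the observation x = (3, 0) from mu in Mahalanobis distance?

Step 1 — centre the observation: (x - mu) = (1, -1).

Step 2 — invert Sigma. det(Sigma) = 16·14 - (4)² = 208.
  Sigma^{-1} = (1/det) · [[d, -b], [-b, a]] = [[0.0673, -0.0192],
 [-0.0192, 0.0769]].

Step 3 — form the quadratic (x - mu)^T · Sigma^{-1} · (x - mu):
  Sigma^{-1} · (x - mu) = (0.0865, -0.0962).
  (x - mu)^T · [Sigma^{-1} · (x - mu)] = (1)·(0.0865) + (-1)·(-0.0962) = 0.1827.

Step 4 — take square root: d = √(0.1827) ≈ 0.4274.

d(x, mu) = √(0.1827) ≈ 0.4274


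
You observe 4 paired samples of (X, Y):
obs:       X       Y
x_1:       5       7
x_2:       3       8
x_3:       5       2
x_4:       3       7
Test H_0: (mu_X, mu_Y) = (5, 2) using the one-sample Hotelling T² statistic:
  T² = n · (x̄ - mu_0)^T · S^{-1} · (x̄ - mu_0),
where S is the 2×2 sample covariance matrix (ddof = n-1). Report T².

Step 1 — sample mean vector:
  mean(X) = (5 + 3 + 5 + 3) / 4 = 16/4 = 4
  mean(Y) = (7 + 8 + 2 + 7) / 4 = 24/4 = 6
  x̄ = (4, 6),  deviation x̄ - mu_0 = (4, 6) - (5, 2) = (-1, 4).

Step 2 — sample covariance matrix, S[i,j] = (1/(n-1)) · Σ_k (x_{k,i} - mean_i) · (x_{k,j} - mean_j), divisor n-1 = 3:
  S[X,X] = ((1)·(1) + (-1)·(-1) + (1)·(1) + (-1)·(-1)) / 3 = 4/3 = 1.3333
  S[X,Y] = ((1)·(1) + (-1)·(2) + (1)·(-4) + (-1)·(1)) / 3 = -6/3 = -2
  S[Y,Y] = ((1)·(1) + (2)·(2) + (-4)·(-4) + (1)·(1)) / 3 = 22/3 = 7.3333
  S = [[1.3333, -2],
 [-2, 7.3333]].

Step 3 — invert S. det(S) = 1.3333·7.3333 - (-2)² = 5.7778.
  S^{-1} = (1/det) · [[d, -b], [-b, a]] = [[1.2692, 0.3462],
 [0.3462, 0.2308]].

Step 4 — quadratic form (x̄ - mu_0)^T · S^{-1} · (x̄ - mu_0):
  S^{-1} · (x̄ - mu_0) = (0.1154, 0.5769),
  (x̄ - mu_0)^T · [...] = (-1)·(0.1154) + (4)·(0.5769) = 2.1923.

Step 5 — scale by n: T² = 4 · 2.1923 = 8.7692.

T² ≈ 8.7692


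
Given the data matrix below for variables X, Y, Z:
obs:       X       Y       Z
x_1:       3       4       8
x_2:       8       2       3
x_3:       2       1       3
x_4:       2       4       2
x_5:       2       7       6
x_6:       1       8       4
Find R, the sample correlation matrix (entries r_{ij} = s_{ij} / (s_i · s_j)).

Step 1 — column means:
  mean(X) = (3 + 8 + 2 + 2 + 2 + 1) / 6 = 18/6 = 3
  mean(Y) = (4 + 2 + 1 + 4 + 7 + 8) / 6 = 26/6 = 4.3333
  mean(Z) = (8 + 3 + 3 + 2 + 6 + 4) / 6 = 26/6 = 4.3333

Step 2 — sample variances and covariances s[i,j] = (1/(n-1)) · Σ_k (x_{k,i} - mean_i) · (x_{k,j} - mean_j), with n-1 = 5:
  s[X,X] = ((0)·(0) + (5)·(5) + (-1)·(-1) + (-1)·(-1) + (-1)·(-1) + (-2)·(-2)) / 5 = 32/5 = 6.4
  s[X,Y] = ((0)·(-0.3333) + (5)·(-2.3333) + (-1)·(-3.3333) + (-1)·(-0.3333) + (-1)·(2.6667) + (-2)·(3.6667)) / 5 = -18/5 = -3.6
  s[X,Z] = ((0)·(3.6667) + (5)·(-1.3333) + (-1)·(-1.3333) + (-1)·(-2.3333) + (-1)·(1.6667) + (-2)·(-0.3333)) / 5 = -4/5 = -0.8
  s[Y,Y] = ((-0.3333)·(-0.3333) + (-2.3333)·(-2.3333) + (-3.3333)·(-3.3333) + (-0.3333)·(-0.3333) + (2.6667)·(2.6667) + (3.6667)·(3.6667)) / 5 = 37.3333/5 = 7.4667
  s[Y,Z] = ((-0.3333)·(3.6667) + (-2.3333)·(-1.3333) + (-3.3333)·(-1.3333) + (-0.3333)·(-2.3333) + (2.6667)·(1.6667) + (3.6667)·(-0.3333)) / 5 = 10.3333/5 = 2.0667
  s[Z,Z] = ((3.6667)·(3.6667) + (-1.3333)·(-1.3333) + (-1.3333)·(-1.3333) + (-2.3333)·(-2.3333) + (1.6667)·(1.6667) + (-0.3333)·(-0.3333)) / 5 = 25.3333/5 = 5.0667
  Sample standard deviations s_i = √(s[i,i]):
  s(X) = √(6.4) = 2.5298
  s(Y) = √(7.4667) = 2.7325
  s(Z) = √(5.0667) = 2.2509

Step 3 — r_{ij} = s_{ij} / (s_i · s_j):
  r[X,X] = 1 (diagonal).
  r[X,Y] = -3.6 / (2.5298 · 2.7325) = -3.6 / 6.9128 = -0.5208
  r[X,Z] = -0.8 / (2.5298 · 2.2509) = -0.8 / 5.6944 = -0.1405
  r[Y,Y] = 1 (diagonal).
  r[Y,Z] = 2.0667 / (2.7325 · 2.2509) = 2.0667 / 6.1507 = 0.336
  r[Z,Z] = 1 (diagonal).

R is symmetric with unit diagonal. Assembling:

R = [[1, -0.5208, -0.1405],
 [-0.5208, 1, 0.336],
 [-0.1405, 0.336, 1]]


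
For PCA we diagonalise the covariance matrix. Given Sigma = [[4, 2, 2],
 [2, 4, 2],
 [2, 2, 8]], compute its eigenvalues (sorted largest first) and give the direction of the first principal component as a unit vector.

Step 1 — characteristic polynomial p(λ) = det(λI - Sigma) = λ³ - tr·λ² + c_1·λ - det, where tr = trace, c_1 = sum of the principal 2×2 minors, det = det(Sigma):
  tr = 4 + 4 + 8 = 16,
  c_1 = (4·4 - (2)²) + (4·8 - (2)²) + (4·8 - (2)²) = 12 + 28 + 28 = 68,
  det = 4·(4·8 - (2)²) - (2)·((2)·8 - (2)·(2)) + (2)·((2)·(2) - 4·(2)) = 4·(28) - (2)·(12) + (2)·(-4) = 80.
  So p(λ) = λ³ - 16λ² + 68λ - 80.
Step 2 — look for an integer root (rational root theorem: any rational root is an integer divisor of 80). Testing λ = 2:
  p(2) = 8 - 64 + 136 - 80 = 0  ✓
  Dividing out (λ - 2): p(λ) = (λ - 2)(λ² - 14λ + 40).
Step 3 — remaining eigenvalues from the quadratic λ² - 14λ + 40 = 0:
  Δ = 14² - 4·40 = 196 - 160 = 36,  λ = (14 ± √36)/2 = (14 ± 6)/2 = 10 or 4.
  Sorted: λ_1 = 10,  λ_2 = 4,  λ_3 = 2  (check: sum = 16 = tr ✓).

Step 4 — unit eigenvector for λ_1 = 10: v spans the null space of (Sigma - λ_1 I), whose rows are
  r_1 = (-6, 2, 2),  r_2 = (2, -6, 2),  r_3 = (2, 2, -2).
  v is orthogonal to every row, so take v ∝ r_1 × r_2 = ((2)·(2) - (2)·(-6), (2)·(2) - (-6)·(2), (-6)·(-6) - (2)·(2)) = (16, 16, 32).
  Rescale (divide by 16): u = (1, 1, 2).
  ||u|| = √((1)² + (1)² + (2)²) = √(6) ≈ 2.4495,  v_1 = u/||u|| ≈ (0.4082, 0.4082, 0.8165) (||v_1|| = 1).

λ_1 = 10,  λ_2 = 4,  λ_3 = 2;  v_1 ≈ (0.4082, 0.4082, 0.8165)


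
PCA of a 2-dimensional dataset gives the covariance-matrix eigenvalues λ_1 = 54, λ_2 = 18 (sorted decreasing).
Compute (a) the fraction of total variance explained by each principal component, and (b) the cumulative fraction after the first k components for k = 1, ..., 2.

Step 1 — total variance = trace(Sigma) = Σ λ_i = 54 + 18 = 72.

Step 2 — fraction explained by component i = λ_i / Σ λ:
  PC1: 54/72 = 0.75
  PC2: 18/72 = 0.25

Step 3 — cumulative fraction after k components = (λ_1 + ... + λ_k) / Σ λ:
  k = 1: 54/72 = 0.75
  k = 2: (54 + 18)/72 = 72/72 = 1

Summary (fraction, with percent):

explained: PC1 0.75 (75%), PC2 0.25 (25%);  cumulative: 0.75, 1


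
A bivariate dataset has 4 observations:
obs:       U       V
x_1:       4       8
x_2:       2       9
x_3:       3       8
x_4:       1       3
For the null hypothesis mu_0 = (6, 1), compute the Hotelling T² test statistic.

Step 1 — sample mean vector:
  mean(U) = (4 + 2 + 3 + 1) / 4 = 10/4 = 2.5
  mean(V) = (8 + 9 + 8 + 3) / 4 = 28/4 = 7
  x̄ = (2.5, 7),  deviation x̄ - mu_0 = (2.5, 7) - (6, 1) = (-3.5, 6).

Step 2 — sample covariance matrix, S[i,j] = (1/(n-1)) · Σ_k (x_{k,i} - mean_i) · (x_{k,j} - mean_j), divisor n-1 = 3:
  S[U,U] = ((1.5)·(1.5) + (-0.5)·(-0.5) + (0.5)·(0.5) + (-1.5)·(-1.5)) / 3 = 5/3 = 1.6667
  S[U,V] = ((1.5)·(1) + (-0.5)·(2) + (0.5)·(1) + (-1.5)·(-4)) / 3 = 7/3 = 2.3333
  S[V,V] = ((1)·(1) + (2)·(2) + (1)·(1) + (-4)·(-4)) / 3 = 22/3 = 7.3333
  S = [[1.6667, 2.3333],
 [2.3333, 7.3333]].

Step 3 — invert S. det(S) = 1.6667·7.3333 - (2.3333)² = 6.7778.
  S^{-1} = (1/det) · [[d, -b], [-b, a]] = [[1.082, -0.3443],
 [-0.3443, 0.2459]].

Step 4 — quadratic form (x̄ - mu_0)^T · S^{-1} · (x̄ - mu_0):
  S^{-1} · (x̄ - mu_0) = (-5.8525, 2.6803),
  (x̄ - mu_0)^T · [...] = (-3.5)·(-5.8525) + (6)·(2.6803) = 36.5656.

Step 5 — scale by n: T² = 4 · 36.5656 = 146.2623.

T² ≈ 146.2623


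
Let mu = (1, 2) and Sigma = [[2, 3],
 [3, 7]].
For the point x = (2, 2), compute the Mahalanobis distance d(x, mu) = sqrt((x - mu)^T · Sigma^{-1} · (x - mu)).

Step 1 — centre the observation: (x - mu) = (1, 0).

Step 2 — invert Sigma. det(Sigma) = 2·7 - (3)² = 5.
  Sigma^{-1} = (1/det) · [[d, -b], [-b, a]] = [[1.4, -0.6],
 [-0.6, 0.4]].

Step 3 — form the quadratic (x - mu)^T · Sigma^{-1} · (x - mu):
  Sigma^{-1} · (x - mu) = (1.4, -0.6).
  (x - mu)^T · [Sigma^{-1} · (x - mu)] = (1)·(1.4) + (0)·(-0.6) = 1.4.

Step 4 — take square root: d = √(1.4) ≈ 1.1832.

d(x, mu) = √(1.4) ≈ 1.1832


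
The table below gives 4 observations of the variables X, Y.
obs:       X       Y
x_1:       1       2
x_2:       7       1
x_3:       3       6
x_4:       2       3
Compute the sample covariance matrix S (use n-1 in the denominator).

Step 1 — column means:
  mean(X) = (1 + 7 + 3 + 2) / 4 = 13/4 = 3.25
  mean(Y) = (2 + 1 + 6 + 3) / 4 = 12/4 = 3

Step 2 — sample covariance S[i,j] = (1/(n-1)) · Σ_k (x_{k,i} - mean_i) · (x_{k,j} - mean_j), with n-1 = 3.
  S[X,X] = ((-2.25)·(-2.25) + (3.75)·(3.75) + (-0.25)·(-0.25) + (-1.25)·(-1.25)) / 3 = 20.75/3 = 6.9167
  S[X,Y] = ((-2.25)·(-1) + (3.75)·(-2) + (-0.25)·(3) + (-1.25)·(0)) / 3 = -6/3 = -2
  S[Y,Y] = ((-1)·(-1) + (-2)·(-2) + (3)·(3) + (0)·(0)) / 3 = 14/3 = 4.6667

S is symmetric (S[j,i] = S[i,j]). Assembling:

S = [[6.9167, -2],
 [-2, 4.6667]]


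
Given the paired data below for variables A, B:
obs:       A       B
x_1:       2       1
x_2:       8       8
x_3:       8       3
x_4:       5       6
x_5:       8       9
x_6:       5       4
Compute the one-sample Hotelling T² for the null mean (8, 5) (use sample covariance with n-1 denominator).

Step 1 — sample mean vector:
  mean(A) = (2 + 8 + 8 + 5 + 8 + 5) / 6 = 36/6 = 6
  mean(B) = (1 + 8 + 3 + 6 + 9 + 4) / 6 = 31/6 = 5.1667
  x̄ = (6, 5.1667),  deviation x̄ - mu_0 = (6, 5.1667) - (8, 5) = (-2, 0.1667).

Step 2 — sample covariance matrix, S[i,j] = (1/(n-1)) · Σ_k (x_{k,i} - mean_i) · (x_{k,j} - mean_j), divisor n-1 = 5:
  S[A,A] = ((-4)·(-4) + (2)·(2) + (2)·(2) + (-1)·(-1) + (2)·(2) + (-1)·(-1)) / 5 = 30/5 = 6
  S[A,B] = ((-4)·(-4.1667) + (2)·(2.8333) + (2)·(-2.1667) + (-1)·(0.8333) + (2)·(3.8333) + (-1)·(-1.1667)) / 5 = 26/5 = 5.2
  S[B,B] = ((-4.1667)·(-4.1667) + (2.8333)·(2.8333) + (-2.1667)·(-2.1667) + (0.8333)·(0.8333) + (3.8333)·(3.8333) + (-1.1667)·(-1.1667)) / 5 = 46.8333/5 = 9.3667
  S = [[6, 5.2],
 [5.2, 9.3667]].

Step 3 — invert S. det(S) = 6·9.3667 - (5.2)² = 29.16.
  S^{-1} = (1/det) · [[d, -b], [-b, a]] = [[0.3212, -0.1783],
 [-0.1783, 0.2058]].

Step 4 — quadratic form (x̄ - mu_0)^T · S^{-1} · (x̄ - mu_0):
  S^{-1} · (x̄ - mu_0) = (-0.6722, 0.3909),
  (x̄ - mu_0)^T · [...] = (-2)·(-0.6722) + (0.1667)·(0.3909) = 1.4095.

Step 5 — scale by n: T² = 6 · 1.4095 = 8.4568.

T² ≈ 8.4568


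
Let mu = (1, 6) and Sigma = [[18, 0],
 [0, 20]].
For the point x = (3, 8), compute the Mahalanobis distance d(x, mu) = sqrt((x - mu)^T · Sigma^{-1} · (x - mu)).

Step 1 — centre the observation: (x - mu) = (2, 2).

Step 2 — invert Sigma. det(Sigma) = 18·20 - (0)² = 360.
  Sigma^{-1} = (1/det) · [[d, -b], [-b, a]] = [[0.0556, 0],
 [0, 0.05]].

Step 3 — form the quadratic (x - mu)^T · Sigma^{-1} · (x - mu):
  Sigma^{-1} · (x - mu) = (0.1111, 0.1).
  (x - mu)^T · [Sigma^{-1} · (x - mu)] = (2)·(0.1111) + (2)·(0.1) = 0.4222.

Step 4 — take square root: d = √(0.4222) ≈ 0.6498.

d(x, mu) = √(0.4222) ≈ 0.6498


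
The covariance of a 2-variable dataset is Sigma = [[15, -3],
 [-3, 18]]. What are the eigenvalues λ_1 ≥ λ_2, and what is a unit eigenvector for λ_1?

Step 1 — characteristic polynomial of 2×2 Sigma:
  det(Sigma - λI) = λ² - trace · λ + det = 0.
  trace = 15 + 18 = 33, det = 15·18 - (-3)² = 261.
Step 2 — discriminant:
  Δ = trace² - 4·det = 1089 - 1044 = 45.
Step 3 — eigenvalues:
  λ = (trace ± √Δ)/2 = (33 ± 6.7082)/2,
  λ_1 = 19.8541,  λ_2 = 13.1459.

Step 4 — unit eigenvector for λ_1: solve (Sigma - λ_1 I)v = 0. First row:
  (15 - 19.8541)·v_x + (-3)·v_y = 0, i.e. (-4.8541)·v_x + (-3)·v_y = 0,
  so v ∝ (b, λ_1 - a) = (-3, 4.8541); multiply by -1 so the first entry is positive: u = (3, -4.8541).
  ||u|| = √((3)² + (-4.8541)²) = √(32.5623) ≈ 5.7063,
  v_1 = u/||u|| ≈ (0.5257, -0.8507) (||v_1|| = 1).

λ_1 = 19.8541,  λ_2 = 13.1459;  v_1 ≈ (0.5257, -0.8507)


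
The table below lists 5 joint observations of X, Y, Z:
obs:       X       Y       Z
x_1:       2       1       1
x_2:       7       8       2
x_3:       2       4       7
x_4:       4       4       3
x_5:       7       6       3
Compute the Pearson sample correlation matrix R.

Step 1 — column means:
  mean(X) = (2 + 7 + 2 + 4 + 7) / 5 = 22/5 = 4.4
  mean(Y) = (1 + 8 + 4 + 4 + 6) / 5 = 23/5 = 4.6
  mean(Z) = (1 + 2 + 7 + 3 + 3) / 5 = 16/5 = 3.2

Step 2 — sample variances and covariances s[i,j] = (1/(n-1)) · Σ_k (x_{k,i} - mean_i) · (x_{k,j} - mean_j), with n-1 = 4:
  s[X,X] = ((-2.4)·(-2.4) + (2.6)·(2.6) + (-2.4)·(-2.4) + (-0.4)·(-0.4) + (2.6)·(2.6)) / 4 = 25.2/4 = 6.3
  s[X,Y] = ((-2.4)·(-3.6) + (2.6)·(3.4) + (-2.4)·(-0.6) + (-0.4)·(-0.6) + (2.6)·(1.4)) / 4 = 22.8/4 = 5.7
  s[X,Z] = ((-2.4)·(-2.2) + (2.6)·(-1.2) + (-2.4)·(3.8) + (-0.4)·(-0.2) + (2.6)·(-0.2)) / 4 = -7.4/4 = -1.85
  s[Y,Y] = ((-3.6)·(-3.6) + (3.4)·(3.4) + (-0.6)·(-0.6) + (-0.6)·(-0.6) + (1.4)·(1.4)) / 4 = 27.2/4 = 6.8
  s[Y,Z] = ((-3.6)·(-2.2) + (3.4)·(-1.2) + (-0.6)·(3.8) + (-0.6)·(-0.2) + (1.4)·(-0.2)) / 4 = 1.4/4 = 0.35
  s[Z,Z] = ((-2.2)·(-2.2) + (-1.2)·(-1.2) + (3.8)·(3.8) + (-0.2)·(-0.2) + (-0.2)·(-0.2)) / 4 = 20.8/4 = 5.2
  Sample standard deviations s_i = √(s[i,i]):
  s(X) = √(6.3) = 2.51
  s(Y) = √(6.8) = 2.6077
  s(Z) = √(5.2) = 2.2804

Step 3 — r_{ij} = s_{ij} / (s_i · s_j):
  r[X,X] = 1 (diagonal).
  r[X,Y] = 5.7 / (2.51 · 2.6077) = 5.7 / 6.5452 = 0.8709
  r[X,Z] = -1.85 / (2.51 · 2.2804) = -1.85 / 5.7236 = -0.3232
  r[Y,Y] = 1 (diagonal).
  r[Y,Z] = 0.35 / (2.6077 · 2.2804) = 0.35 / 5.9464 = 0.0589
  r[Z,Z] = 1 (diagonal).

R is symmetric with unit diagonal. Assembling:

R = [[1, 0.8709, -0.3232],
 [0.8709, 1, 0.0589],
 [-0.3232, 0.0589, 1]]


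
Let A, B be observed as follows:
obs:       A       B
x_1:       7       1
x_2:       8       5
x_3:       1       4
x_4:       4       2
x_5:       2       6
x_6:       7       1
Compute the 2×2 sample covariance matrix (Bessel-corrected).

Step 1 — column means:
  mean(A) = (7 + 8 + 1 + 4 + 2 + 7) / 6 = 29/6 = 4.8333
  mean(B) = (1 + 5 + 4 + 2 + 6 + 1) / 6 = 19/6 = 3.1667

Step 2 — sample covariance S[i,j] = (1/(n-1)) · Σ_k (x_{k,i} - mean_i) · (x_{k,j} - mean_j), with n-1 = 5.
  S[A,A] = ((2.1667)·(2.1667) + (3.1667)·(3.1667) + (-3.8333)·(-3.8333) + (-0.8333)·(-0.8333) + (-2.8333)·(-2.8333) + (2.1667)·(2.1667)) / 5 = 42.8333/5 = 8.5667
  S[A,B] = ((2.1667)·(-2.1667) + (3.1667)·(1.8333) + (-3.8333)·(0.8333) + (-0.8333)·(-1.1667) + (-2.8333)·(2.8333) + (2.1667)·(-2.1667)) / 5 = -13.8333/5 = -2.7667
  S[B,B] = ((-2.1667)·(-2.1667) + (1.8333)·(1.8333) + (0.8333)·(0.8333) + (-1.1667)·(-1.1667) + (2.8333)·(2.8333) + (-2.1667)·(-2.1667)) / 5 = 22.8333/5 = 4.5667

S is symmetric (S[j,i] = S[i,j]). Assembling:

S = [[8.5667, -2.7667],
 [-2.7667, 4.5667]]


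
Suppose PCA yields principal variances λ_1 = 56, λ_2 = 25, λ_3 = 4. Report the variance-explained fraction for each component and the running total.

Step 1 — total variance = trace(Sigma) = Σ λ_i = 56 + 25 + 4 = 85.

Step 2 — fraction explained by component i = λ_i / Σ λ:
  PC1: 56/85 = 0.6588
  PC2: 25/85 = 0.2941
  PC3: 4/85 = 0.0471

Step 3 — cumulative fraction after k components = (λ_1 + ... + λ_k) / Σ λ:
  k = 1: 56/85 = 0.6588
  k = 2: (56 + 25)/85 = 81/85 = 0.9529
  k = 3: (56 + 25 + 4)/85 = 85/85 = 1

Summary (fraction, with percent):

explained: PC1 0.6588 (65.88%), PC2 0.2941 (29.41%), PC3 0.0471 (4.71%);  cumulative: 0.6588, 0.9529, 1


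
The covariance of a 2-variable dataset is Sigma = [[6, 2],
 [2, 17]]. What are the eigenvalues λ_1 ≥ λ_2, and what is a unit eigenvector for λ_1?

Step 1 — characteristic polynomial of 2×2 Sigma:
  det(Sigma - λI) = λ² - trace · λ + det = 0.
  trace = 6 + 17 = 23, det = 6·17 - (2)² = 98.
Step 2 — discriminant:
  Δ = trace² - 4·det = 529 - 392 = 137.
Step 3 — eigenvalues:
  λ = (trace ± √Δ)/2 = (23 ± 11.7047)/2,
  λ_1 = 17.3523,  λ_2 = 5.6477.

Step 4 — unit eigenvector for λ_1: solve (Sigma - λ_1 I)v = 0. First row:
  (6 - 17.3523)·v_x + (2)·v_y = 0, i.e. (-11.3523)·v_x + (2)·v_y = 0,
  so v ∝ (b, λ_1 - a) = (2, 11.3523) = u.
  ||u|| = √((2)² + (11.3523)²) = √(132.8758) ≈ 11.5272,
  v_1 = u/||u|| ≈ (0.1735, 0.9848) (||v_1|| = 1).

λ_1 = 17.3523,  λ_2 = 5.6477;  v_1 ≈ (0.1735, 0.9848)


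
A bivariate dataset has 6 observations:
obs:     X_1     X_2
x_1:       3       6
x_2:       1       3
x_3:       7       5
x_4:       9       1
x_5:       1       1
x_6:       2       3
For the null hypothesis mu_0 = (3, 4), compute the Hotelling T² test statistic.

Step 1 — sample mean vector:
  mean(X_1) = (3 + 1 + 7 + 9 + 1 + 2) / 6 = 23/6 = 3.8333
  mean(X_2) = (6 + 3 + 5 + 1 + 1 + 3) / 6 = 19/6 = 3.1667
  x̄ = (3.8333, 3.1667),  deviation x̄ - mu_0 = (3.8333, 3.1667) - (3, 4) = (0.8333, -0.8333).

Step 2 — sample covariance matrix, S[i,j] = (1/(n-1)) · Σ_k (x_{k,i} - mean_i) · (x_{k,j} - mean_j), divisor n-1 = 5:
  S[X_1,X_1] = ((-0.8333)·(-0.8333) + (-2.8333)·(-2.8333) + (3.1667)·(3.1667) + (5.1667)·(5.1667) + (-2.8333)·(-2.8333) + (-1.8333)·(-1.8333)) / 5 = 56.8333/5 = 11.3667
  S[X_1,X_2] = ((-0.8333)·(2.8333) + (-2.8333)·(-0.1667) + (3.1667)·(1.8333) + (5.1667)·(-2.1667) + (-2.8333)·(-2.1667) + (-1.8333)·(-0.1667)) / 5 = -0.8333/5 = -0.1667
  S[X_2,X_2] = ((2.8333)·(2.8333) + (-0.1667)·(-0.1667) + (1.8333)·(1.8333) + (-2.1667)·(-2.1667) + (-2.1667)·(-2.1667) + (-0.1667)·(-0.1667)) / 5 = 20.8333/5 = 4.1667
  S = [[11.3667, -0.1667],
 [-0.1667, 4.1667]].

Step 3 — invert S. det(S) = 11.3667·4.1667 - (-0.1667)² = 47.3333.
  S^{-1} = (1/det) · [[d, -b], [-b, a]] = [[0.088, 0.0035],
 [0.0035, 0.2401]].

Step 4 — quadratic form (x̄ - mu_0)^T · S^{-1} · (x̄ - mu_0):
  S^{-1} · (x̄ - mu_0) = (0.0704, -0.1972),
  (x̄ - mu_0)^T · [...] = (0.8333)·(0.0704) + (-0.8333)·(-0.1972) = 0.223.

Step 5 — scale by n: T² = 6 · 0.223 = 1.338.

T² ≈ 1.338


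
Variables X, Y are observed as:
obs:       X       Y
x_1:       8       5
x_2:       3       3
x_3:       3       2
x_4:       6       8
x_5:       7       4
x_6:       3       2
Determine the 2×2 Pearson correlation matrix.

Step 1 — column means:
  mean(X) = (8 + 3 + 3 + 6 + 7 + 3) / 6 = 30/6 = 5
  mean(Y) = (5 + 3 + 2 + 8 + 4 + 2) / 6 = 24/6 = 4

Step 2 — sample variances and covariances s[i,j] = (1/(n-1)) · Σ_k (x_{k,i} - mean_i) · (x_{k,j} - mean_j), with n-1 = 5:
  s[X,X] = ((3)·(3) + (-2)·(-2) + (-2)·(-2) + (1)·(1) + (2)·(2) + (-2)·(-2)) / 5 = 26/5 = 5.2
  s[X,Y] = ((3)·(1) + (-2)·(-1) + (-2)·(-2) + (1)·(4) + (2)·(0) + (-2)·(-2)) / 5 = 17/5 = 3.4
  s[Y,Y] = ((1)·(1) + (-1)·(-1) + (-2)·(-2) + (4)·(4) + (0)·(0) + (-2)·(-2)) / 5 = 26/5 = 5.2
  Sample standard deviations s_i = √(s[i,i]):
  s(X) = √(5.2) = 2.2804
  s(Y) = √(5.2) = 2.2804

Step 3 — r_{ij} = s_{ij} / (s_i · s_j):
  r[X,X] = 1 (diagonal).
  r[X,Y] = 3.4 / (2.2804 · 2.2804) = 3.4 / 5.2 = 0.6538
  r[Y,Y] = 1 (diagonal).

R is symmetric with unit diagonal. Assembling:

R = [[1, 0.6538],
 [0.6538, 1]]


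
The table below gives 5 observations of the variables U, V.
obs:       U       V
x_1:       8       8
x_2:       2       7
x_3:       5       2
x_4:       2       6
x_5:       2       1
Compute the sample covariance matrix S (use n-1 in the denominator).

Step 1 — column means:
  mean(U) = (8 + 2 + 5 + 2 + 2) / 5 = 19/5 = 3.8
  mean(V) = (8 + 7 + 2 + 6 + 1) / 5 = 24/5 = 4.8

Step 2 — sample covariance S[i,j] = (1/(n-1)) · Σ_k (x_{k,i} - mean_i) · (x_{k,j} - mean_j), with n-1 = 4.
  S[U,U] = ((4.2)·(4.2) + (-1.8)·(-1.8) + (1.2)·(1.2) + (-1.8)·(-1.8) + (-1.8)·(-1.8)) / 4 = 28.8/4 = 7.2
  S[U,V] = ((4.2)·(3.2) + (-1.8)·(2.2) + (1.2)·(-2.8) + (-1.8)·(1.2) + (-1.8)·(-3.8)) / 4 = 10.8/4 = 2.7
  S[V,V] = ((3.2)·(3.2) + (2.2)·(2.2) + (-2.8)·(-2.8) + (1.2)·(1.2) + (-3.8)·(-3.8)) / 4 = 38.8/4 = 9.7

S is symmetric (S[j,i] = S[i,j]). Assembling:

S = [[7.2, 2.7],
 [2.7, 9.7]]


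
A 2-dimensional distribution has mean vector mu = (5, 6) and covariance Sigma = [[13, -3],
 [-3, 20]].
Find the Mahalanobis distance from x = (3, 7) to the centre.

Step 1 — centre the observation: (x - mu) = (-2, 1).

Step 2 — invert Sigma. det(Sigma) = 13·20 - (-3)² = 251.
  Sigma^{-1} = (1/det) · [[d, -b], [-b, a]] = [[0.0797, 0.012],
 [0.012, 0.0518]].

Step 3 — form the quadratic (x - mu)^T · Sigma^{-1} · (x - mu):
  Sigma^{-1} · (x - mu) = (-0.1474, 0.0279).
  (x - mu)^T · [Sigma^{-1} · (x - mu)] = (-2)·(-0.1474) + (1)·(0.0279) = 0.3227.

Step 4 — take square root: d = √(0.3227) ≈ 0.5681.

d(x, mu) = √(0.3227) ≈ 0.5681


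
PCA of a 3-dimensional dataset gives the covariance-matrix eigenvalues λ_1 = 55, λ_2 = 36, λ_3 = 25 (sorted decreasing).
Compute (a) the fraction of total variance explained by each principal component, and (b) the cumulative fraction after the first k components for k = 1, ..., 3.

Step 1 — total variance = trace(Sigma) = Σ λ_i = 55 + 36 + 25 = 116.

Step 2 — fraction explained by component i = λ_i / Σ λ:
  PC1: 55/116 = 0.4741
  PC2: 36/116 = 0.3103
  PC3: 25/116 = 0.2155

Step 3 — cumulative fraction after k components = (λ_1 + ... + λ_k) / Σ λ:
  k = 1: 55/116 = 0.4741
  k = 2: (55 + 36)/116 = 91/116 = 0.7845
  k = 3: (55 + 36 + 25)/116 = 116/116 = 1

Summary (fraction, with percent):

explained: PC1 0.4741 (47.41%), PC2 0.3103 (31.03%), PC3 0.2155 (21.55%);  cumulative: 0.4741, 0.7845, 1


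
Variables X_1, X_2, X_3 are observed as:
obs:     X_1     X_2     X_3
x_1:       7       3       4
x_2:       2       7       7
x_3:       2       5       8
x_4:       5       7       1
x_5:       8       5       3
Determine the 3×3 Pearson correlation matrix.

Step 1 — column means:
  mean(X_1) = (7 + 2 + 2 + 5 + 8) / 5 = 24/5 = 4.8
  mean(X_2) = (3 + 7 + 5 + 7 + 5) / 5 = 27/5 = 5.4
  mean(X_3) = (4 + 7 + 8 + 1 + 3) / 5 = 23/5 = 4.6

Step 2 — sample variances and covariances s[i,j] = (1/(n-1)) · Σ_k (x_{k,i} - mean_i) · (x_{k,j} - mean_j), with n-1 = 4:
  s[X_1,X_1] = ((2.2)·(2.2) + (-2.8)·(-2.8) + (-2.8)·(-2.8) + (0.2)·(0.2) + (3.2)·(3.2)) / 4 = 30.8/4 = 7.7
  s[X_1,X_2] = ((2.2)·(-2.4) + (-2.8)·(1.6) + (-2.8)·(-0.4) + (0.2)·(1.6) + (3.2)·(-0.4)) / 4 = -9.6/4 = -2.4
  s[X_1,X_3] = ((2.2)·(-0.6) + (-2.8)·(2.4) + (-2.8)·(3.4) + (0.2)·(-3.6) + (3.2)·(-1.6)) / 4 = -23.4/4 = -5.85
  s[X_2,X_2] = ((-2.4)·(-2.4) + (1.6)·(1.6) + (-0.4)·(-0.4) + (1.6)·(1.6) + (-0.4)·(-0.4)) / 4 = 11.2/4 = 2.8
  s[X_2,X_3] = ((-2.4)·(-0.6) + (1.6)·(2.4) + (-0.4)·(3.4) + (1.6)·(-3.6) + (-0.4)·(-1.6)) / 4 = -1.2/4 = -0.3
  s[X_3,X_3] = ((-0.6)·(-0.6) + (2.4)·(2.4) + (3.4)·(3.4) + (-3.6)·(-3.6) + (-1.6)·(-1.6)) / 4 = 33.2/4 = 8.3
  Sample standard deviations s_i = √(s[i,i]):
  s(X_1) = √(7.7) = 2.7749
  s(X_2) = √(2.8) = 1.6733
  s(X_3) = √(8.3) = 2.881

Step 3 — r_{ij} = s_{ij} / (s_i · s_j):
  r[X_1,X_1] = 1 (diagonal).
  r[X_1,X_2] = -2.4 / (2.7749 · 1.6733) = -2.4 / 4.6433 = -0.5169
  r[X_1,X_3] = -5.85 / (2.7749 · 2.881) = -5.85 / 7.9944 = -0.7318
  r[X_2,X_2] = 1 (diagonal).
  r[X_2,X_3] = -0.3 / (1.6733 · 2.881) = -0.3 / 4.8208 = -0.0622
  r[X_3,X_3] = 1 (diagonal).

R is symmetric with unit diagonal. Assembling:

R = [[1, -0.5169, -0.7318],
 [-0.5169, 1, -0.0622],
 [-0.7318, -0.0622, 1]]


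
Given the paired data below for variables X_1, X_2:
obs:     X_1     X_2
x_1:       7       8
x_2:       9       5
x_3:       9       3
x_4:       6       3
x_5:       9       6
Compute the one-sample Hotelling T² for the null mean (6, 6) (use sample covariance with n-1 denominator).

Step 1 — sample mean vector:
  mean(X_1) = (7 + 9 + 9 + 6 + 9) / 5 = 40/5 = 8
  mean(X_2) = (8 + 5 + 3 + 3 + 6) / 5 = 25/5 = 5
  x̄ = (8, 5),  deviation x̄ - mu_0 = (8, 5) - (6, 6) = (2, -1).

Step 2 — sample covariance matrix, S[i,j] = (1/(n-1)) · Σ_k (x_{k,i} - mean_i) · (x_{k,j} - mean_j), divisor n-1 = 4:
  S[X_1,X_1] = ((-1)·(-1) + (1)·(1) + (1)·(1) + (-2)·(-2) + (1)·(1)) / 4 = 8/4 = 2
  S[X_1,X_2] = ((-1)·(3) + (1)·(0) + (1)·(-2) + (-2)·(-2) + (1)·(1)) / 4 = 0/4 = 0
  S[X_2,X_2] = ((3)·(3) + (0)·(0) + (-2)·(-2) + (-2)·(-2) + (1)·(1)) / 4 = 18/4 = 4.5
  S = [[2, 0],
 [0, 4.5]].

Step 3 — invert S. det(S) = 2·4.5 - (0)² = 9.
  S^{-1} = (1/det) · [[d, -b], [-b, a]] = [[0.5, 0],
 [0, 0.2222]].

Step 4 — quadratic form (x̄ - mu_0)^T · S^{-1} · (x̄ - mu_0):
  S^{-1} · (x̄ - mu_0) = (1, -0.2222),
  (x̄ - mu_0)^T · [...] = (2)·(1) + (-1)·(-0.2222) = 2.2222.

Step 5 — scale by n: T² = 5 · 2.2222 = 11.1111.

T² ≈ 11.1111


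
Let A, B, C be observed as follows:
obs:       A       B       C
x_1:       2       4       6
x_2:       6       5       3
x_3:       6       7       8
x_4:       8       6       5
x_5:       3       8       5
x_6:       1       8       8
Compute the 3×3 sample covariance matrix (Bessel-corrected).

Step 1 — column means:
  mean(A) = (2 + 6 + 6 + 8 + 3 + 1) / 6 = 26/6 = 4.3333
  mean(B) = (4 + 5 + 7 + 6 + 8 + 8) / 6 = 38/6 = 6.3333
  mean(C) = (6 + 3 + 8 + 5 + 5 + 8) / 6 = 35/6 = 5.8333

Step 2 — sample covariance S[i,j] = (1/(n-1)) · Σ_k (x_{k,i} - mean_i) · (x_{k,j} - mean_j), with n-1 = 5.
  S[A,A] = ((-2.3333)·(-2.3333) + (1.6667)·(1.6667) + (1.6667)·(1.6667) + (3.6667)·(3.6667) + (-1.3333)·(-1.3333) + (-3.3333)·(-3.3333)) / 5 = 37.3333/5 = 7.4667
  S[A,B] = ((-2.3333)·(-2.3333) + (1.6667)·(-1.3333) + (1.6667)·(0.6667) + (3.6667)·(-0.3333) + (-1.3333)·(1.6667) + (-3.3333)·(1.6667)) / 5 = -4.6667/5 = -0.9333
  S[A,C] = ((-2.3333)·(0.1667) + (1.6667)·(-2.8333) + (1.6667)·(2.1667) + (3.6667)·(-0.8333) + (-1.3333)·(-0.8333) + (-3.3333)·(2.1667)) / 5 = -10.6667/5 = -2.1333
  S[B,B] = ((-2.3333)·(-2.3333) + (-1.3333)·(-1.3333) + (0.6667)·(0.6667) + (-0.3333)·(-0.3333) + (1.6667)·(1.6667) + (1.6667)·(1.6667)) / 5 = 13.3333/5 = 2.6667
  S[B,C] = ((-2.3333)·(0.1667) + (-1.3333)·(-2.8333) + (0.6667)·(2.1667) + (-0.3333)·(-0.8333) + (1.6667)·(-0.8333) + (1.6667)·(2.1667)) / 5 = 7.3333/5 = 1.4667
  S[C,C] = ((0.1667)·(0.1667) + (-2.8333)·(-2.8333) + (2.1667)·(2.1667) + (-0.8333)·(-0.8333) + (-0.8333)·(-0.8333) + (2.1667)·(2.1667)) / 5 = 18.8333/5 = 3.7667

S is symmetric (S[j,i] = S[i,j]). Assembling:

S = [[7.4667, -0.9333, -2.1333],
 [-0.9333, 2.6667, 1.4667],
 [-2.1333, 1.4667, 3.7667]]


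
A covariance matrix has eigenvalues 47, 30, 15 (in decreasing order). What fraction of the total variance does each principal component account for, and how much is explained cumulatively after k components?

Step 1 — total variance = trace(Sigma) = Σ λ_i = 47 + 30 + 15 = 92.

Step 2 — fraction explained by component i = λ_i / Σ λ:
  PC1: 47/92 = 0.5109
  PC2: 30/92 = 0.3261
  PC3: 15/92 = 0.163

Step 3 — cumulative fraction after k components = (λ_1 + ... + λ_k) / Σ λ:
  k = 1: 47/92 = 0.5109
  k = 2: (47 + 30)/92 = 77/92 = 0.837
  k = 3: (47 + 30 + 15)/92 = 92/92 = 1

Summary (fraction, with percent):

explained: PC1 0.5109 (51.09%), PC2 0.3261 (32.61%), PC3 0.163 (16.3%);  cumulative: 0.5109, 0.837, 1


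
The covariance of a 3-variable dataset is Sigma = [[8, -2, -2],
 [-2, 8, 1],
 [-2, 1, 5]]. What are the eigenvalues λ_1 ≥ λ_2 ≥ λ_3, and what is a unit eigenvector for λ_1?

Step 1 — characteristic polynomial p(λ) = det(λI - Sigma) = λ³ - tr·λ² + c_1·λ - det, where tr = trace, c_1 = sum of the principal 2×2 minors, det = det(Sigma):
  tr = 8 + 8 + 5 = 21,
  c_1 = (8·8 - (-2)²) + (8·5 - (-2)²) + (8·5 - (1)²) = 60 + 36 + 39 = 135,
  det = 8·(8·5 - (1)²) - (-2)·((-2)·5 - (1)·(-2)) + (-2)·((-2)·(1) - 8·(-2)) = 8·(39) - (-2)·(-8) + (-2)·(14) = 268.
  So p(λ) = λ³ - 21λ² + 135λ - 268.
Step 2 — look for an integer root (rational root theorem: any rational root is an integer divisor of 268). Testing λ = 4:
  p(4) = 64 - 336 + 540 - 268 = 0  ✓
  Dividing out (λ - 4): p(λ) = (λ - 4)(λ² - 17λ + 67).
Step 3 — remaining eigenvalues from the quadratic λ² - 17λ + 67 = 0:
  Δ = 17² - 4·67 = 289 - 268 = 21,  λ = (17 ± √21)/2 = (17 ± 4.5826)/2 ≈ 10.7913 or 6.2087.
  Sorted: λ_1 = 10.7913,  λ_2 = 6.2087,  λ_3 = 4  (check: sum = 21 = tr ✓).

Step 4 — unit eigenvector for λ_1 ≈ 10.7913: v spans the null space of (Sigma - λ_1 I), whose rows are
  r_1 = (-2.7913, -2, -2),  r_2 = (-2, -2.7913, 1),  r_3 = (-2, 1, -5.7913).
  v is orthogonal to every row, so take v ∝ r_1 × r_2 = ((-2)·(1) - (-2)·(-2.7913), (-2)·(-2) - (-2.7913)·(1), (-2.7913)·(-2.7913) - (-2)·(-2)) ≈ (-7.5826, 6.7913, 3.7913).
  Rescale (multiply by -1 so the first nonzero entry is positive): u = (7.5826, -6.7913, -3.7913).
  ||u|| = √((7.5826)² + (-6.7913)² + (-3.7913)²) = √(117.9909) ≈ 10.8624,  v_1 = u/||u|| ≈ (0.6981, -0.6252, -0.349) (||v_1|| = 1).

λ_1 = 10.7913,  λ_2 = 6.2087,  λ_3 = 4;  v_1 ≈ (0.6981, -0.6252, -0.349)


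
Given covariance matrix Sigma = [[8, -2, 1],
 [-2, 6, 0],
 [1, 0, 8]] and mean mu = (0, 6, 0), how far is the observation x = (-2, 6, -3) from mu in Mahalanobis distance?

Step 1 — centre the observation: (x - mu) = (-2, 0, -3).

Step 2 — invert Sigma (cofactor / det for 3×3, or solve directly):
  Sigma^{-1} = [[0.1387, 0.0462, -0.0173],
 [0.0462, 0.1821, -0.0058],
 [-0.0173, -0.0058, 0.1272]].

Step 3 — form the quadratic (x - mu)^T · Sigma^{-1} · (x - mu):
  Sigma^{-1} · (x - mu) = (-0.2254, -0.0751, -0.3468).
  (x - mu)^T · [Sigma^{-1} · (x - mu)] = (-2)·(-0.2254) + (0)·(-0.0751) + (-3)·(-0.3468) = 1.4913.

Step 4 — take square root: d = √(1.4913) ≈ 1.2212.

d(x, mu) = √(1.4913) ≈ 1.2212


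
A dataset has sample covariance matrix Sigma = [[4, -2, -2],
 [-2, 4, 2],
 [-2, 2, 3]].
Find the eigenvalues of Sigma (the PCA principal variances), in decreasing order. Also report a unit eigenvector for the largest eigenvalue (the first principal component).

Step 1 — characteristic polynomial p(λ) = det(λI - Sigma) = λ³ - tr·λ² + c_1·λ - det, where tr = trace, c_1 = sum of the principal 2×2 minors, det = det(Sigma):
  tr = 4 + 4 + 3 = 11,
  c_1 = (4·4 - (-2)²) + (4·3 - (-2)²) + (4·3 - (2)²) = 12 + 8 + 8 = 28,
  det = 4·(4·3 - (2)²) - (-2)·((-2)·3 - (2)·(-2)) + (-2)·((-2)·(2) - 4·(-2)) = 4·(8) - (-2)·(-2) + (-2)·(4) = 20.
  So p(λ) = λ³ - 11λ² + 28λ - 20.
Step 2 — look for an integer root (rational root theorem: any rational root is an integer divisor of 20). Testing λ = 2:
  p(2) = 8 - 44 + 56 - 20 = 0  ✓
  Dividing out (λ - 2): p(λ) = (λ - 2)(λ² - 9λ + 10).
Step 3 — remaining eigenvalues from the quadratic λ² - 9λ + 10 = 0:
  Δ = 9² - 4·10 = 81 - 40 = 41,  λ = (9 ± √41)/2 = (9 ± 6.4031)/2 ≈ 7.7016 or 1.2984.
  Sorted: λ_1 = 7.7016,  λ_2 = 2,  λ_3 = 1.2984  (check: sum = 11 = tr ✓).

Step 4 — unit eigenvector for λ_1 ≈ 7.7016: v spans the null space of (Sigma - λ_1 I), whose rows are
  r_1 = (-3.7016, -2, -2),  r_2 = (-2, -3.7016, 2),  r_3 = (-2, 2, -4.7016).
  v is orthogonal to every row, so take v ∝ r_1 × r_2 = ((-2)·(2) - (-2)·(-3.7016), (-2)·(-2) - (-3.7016)·(2), (-3.7016)·(-3.7016) - (-2)·(-2)) ≈ (-11.4031, 11.4031, 9.7016).
  Rescale (multiply by -1 so the first nonzero entry is positive): u = (11.4031, -11.4031, -9.7016).
  ||u|| = √((11.4031)² + (-11.4031)² + (-9.7016)²) = √(354.1828) ≈ 18.8197,  v_1 = u/||u|| ≈ (0.6059, -0.6059, -0.5155) (||v_1|| = 1).

λ_1 = 7.7016,  λ_2 = 2,  λ_3 = 1.2984;  v_1 ≈ (0.6059, -0.6059, -0.5155)


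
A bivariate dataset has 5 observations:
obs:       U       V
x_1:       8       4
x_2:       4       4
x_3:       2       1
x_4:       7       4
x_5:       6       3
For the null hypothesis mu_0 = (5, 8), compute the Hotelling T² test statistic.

Step 1 — sample mean vector:
  mean(U) = (8 + 4 + 2 + 7 + 6) / 5 = 27/5 = 5.4
  mean(V) = (4 + 4 + 1 + 4 + 3) / 5 = 16/5 = 3.2
  x̄ = (5.4, 3.2),  deviation x̄ - mu_0 = (5.4, 3.2) - (5, 8) = (0.4, -4.8).

Step 2 — sample covariance matrix, S[i,j] = (1/(n-1)) · Σ_k (x_{k,i} - mean_i) · (x_{k,j} - mean_j), divisor n-1 = 4:
  S[U,U] = ((2.6)·(2.6) + (-1.4)·(-1.4) + (-3.4)·(-3.4) + (1.6)·(1.6) + (0.6)·(0.6)) / 4 = 23.2/4 = 5.8
  S[U,V] = ((2.6)·(0.8) + (-1.4)·(0.8) + (-3.4)·(-2.2) + (1.6)·(0.8) + (0.6)·(-0.2)) / 4 = 9.6/4 = 2.4
  S[V,V] = ((0.8)·(0.8) + (0.8)·(0.8) + (-2.2)·(-2.2) + (0.8)·(0.8) + (-0.2)·(-0.2)) / 4 = 6.8/4 = 1.7
  S = [[5.8, 2.4],
 [2.4, 1.7]].

Step 3 — invert S. det(S) = 5.8·1.7 - (2.4)² = 4.1.
  S^{-1} = (1/det) · [[d, -b], [-b, a]] = [[0.4146, -0.5854],
 [-0.5854, 1.4146]].

Step 4 — quadratic form (x̄ - mu_0)^T · S^{-1} · (x̄ - mu_0):
  S^{-1} · (x̄ - mu_0) = (2.9756, -7.0244),
  (x̄ - mu_0)^T · [...] = (0.4)·(2.9756) + (-4.8)·(-7.0244) = 34.9073.

Step 5 — scale by n: T² = 5 · 34.9073 = 174.5366.

T² ≈ 174.5366


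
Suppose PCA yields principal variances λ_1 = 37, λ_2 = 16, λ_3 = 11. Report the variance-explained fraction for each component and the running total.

Step 1 — total variance = trace(Sigma) = Σ λ_i = 37 + 16 + 11 = 64.

Step 2 — fraction explained by component i = λ_i / Σ λ:
  PC1: 37/64 = 0.5781
  PC2: 16/64 = 0.25
  PC3: 11/64 = 0.1719

Step 3 — cumulative fraction after k components = (λ_1 + ... + λ_k) / Σ λ:
  k = 1: 37/64 = 0.5781
  k = 2: (37 + 16)/64 = 53/64 = 0.8281
  k = 3: (37 + 16 + 11)/64 = 64/64 = 1

Summary (fraction, with percent):

explained: PC1 0.5781 (57.81%), PC2 0.25 (25%), PC3 0.1719 (17.19%);  cumulative: 0.5781, 0.8281, 1


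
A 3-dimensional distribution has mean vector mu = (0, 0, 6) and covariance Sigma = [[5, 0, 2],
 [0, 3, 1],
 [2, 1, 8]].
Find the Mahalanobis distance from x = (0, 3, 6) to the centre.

Step 1 — centre the observation: (x - mu) = (0, 3, 0).

Step 2 — invert Sigma (cofactor / det for 3×3, or solve directly):
  Sigma^{-1} = [[0.2233, 0.0194, -0.0583],
 [0.0194, 0.3495, -0.0485],
 [-0.0583, -0.0485, 0.1456]].

Step 3 — form the quadratic (x - mu)^T · Sigma^{-1} · (x - mu):
  Sigma^{-1} · (x - mu) = (0.0583, 1.0485, -0.1456).
  (x - mu)^T · [Sigma^{-1} · (x - mu)] = (0)·(0.0583) + (3)·(1.0485) + (0)·(-0.1456) = 3.1456.

Step 4 — take square root: d = √(3.1456) ≈ 1.7736.

d(x, mu) = √(3.1456) ≈ 1.7736


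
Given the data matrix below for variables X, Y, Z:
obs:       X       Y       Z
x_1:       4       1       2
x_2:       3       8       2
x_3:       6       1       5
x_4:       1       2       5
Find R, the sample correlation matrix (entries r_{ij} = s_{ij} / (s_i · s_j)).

Step 1 — column means:
  mean(X) = (4 + 3 + 6 + 1) / 4 = 14/4 = 3.5
  mean(Y) = (1 + 8 + 1 + 2) / 4 = 12/4 = 3
  mean(Z) = (2 + 2 + 5 + 5) / 4 = 14/4 = 3.5

Step 2 — sample variances and covariances s[i,j] = (1/(n-1)) · Σ_k (x_{k,i} - mean_i) · (x_{k,j} - mean_j), with n-1 = 3:
  s[X,X] = ((0.5)·(0.5) + (-0.5)·(-0.5) + (2.5)·(2.5) + (-2.5)·(-2.5)) / 3 = 13/3 = 4.3333
  s[X,Y] = ((0.5)·(-2) + (-0.5)·(5) + (2.5)·(-2) + (-2.5)·(-1)) / 3 = -6/3 = -2
  s[X,Z] = ((0.5)·(-1.5) + (-0.5)·(-1.5) + (2.5)·(1.5) + (-2.5)·(1.5)) / 3 = 0/3 = 0
  s[Y,Y] = ((-2)·(-2) + (5)·(5) + (-2)·(-2) + (-1)·(-1)) / 3 = 34/3 = 11.3333
  s[Y,Z] = ((-2)·(-1.5) + (5)·(-1.5) + (-2)·(1.5) + (-1)·(1.5)) / 3 = -9/3 = -3
  s[Z,Z] = ((-1.5)·(-1.5) + (-1.5)·(-1.5) + (1.5)·(1.5) + (1.5)·(1.5)) / 3 = 9/3 = 3
  Sample standard deviations s_i = √(s[i,i]):
  s(X) = √(4.3333) = 2.0817
  s(Y) = √(11.3333) = 3.3665
  s(Z) = √(3) = 1.7321

Step 3 — r_{ij} = s_{ij} / (s_i · s_j):
  r[X,X] = 1 (diagonal).
  r[X,Y] = -2 / (2.0817 · 3.3665) = -2 / 7.0079 = -0.2854
  r[X,Z] = 0 / (2.0817 · 1.7321) = 0 / 3.6056 = 0
  r[Y,Y] = 1 (diagonal).
  r[Y,Z] = -3 / (3.3665 · 1.7321) = -3 / 5.831 = -0.5145
  r[Z,Z] = 1 (diagonal).

R is symmetric with unit diagonal. Assembling:

R = [[1, -0.2854, 0],
 [-0.2854, 1, -0.5145],
 [0, -0.5145, 1]]


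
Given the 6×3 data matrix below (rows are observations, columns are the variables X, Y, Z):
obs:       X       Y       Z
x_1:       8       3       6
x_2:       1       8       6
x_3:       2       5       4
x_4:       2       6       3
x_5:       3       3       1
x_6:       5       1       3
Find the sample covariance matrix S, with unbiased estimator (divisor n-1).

Step 1 — column means:
  mean(X) = (8 + 1 + 2 + 2 + 3 + 5) / 6 = 21/6 = 3.5
  mean(Y) = (3 + 8 + 5 + 6 + 3 + 1) / 6 = 26/6 = 4.3333
  mean(Z) = (6 + 6 + 4 + 3 + 1 + 3) / 6 = 23/6 = 3.8333

Step 2 — sample covariance S[i,j] = (1/(n-1)) · Σ_k (x_{k,i} - mean_i) · (x_{k,j} - mean_j), with n-1 = 5.
  S[X,X] = ((4.5)·(4.5) + (-2.5)·(-2.5) + (-1.5)·(-1.5) + (-1.5)·(-1.5) + (-0.5)·(-0.5) + (1.5)·(1.5)) / 5 = 33.5/5 = 6.7
  S[X,Y] = ((4.5)·(-1.3333) + (-2.5)·(3.6667) + (-1.5)·(0.6667) + (-1.5)·(1.6667) + (-0.5)·(-1.3333) + (1.5)·(-3.3333)) / 5 = -23/5 = -4.6
  S[X,Z] = ((4.5)·(2.1667) + (-2.5)·(2.1667) + (-1.5)·(0.1667) + (-1.5)·(-0.8333) + (-0.5)·(-2.8333) + (1.5)·(-0.8333)) / 5 = 5.5/5 = 1.1
  S[Y,Y] = ((-1.3333)·(-1.3333) + (3.6667)·(3.6667) + (0.6667)·(0.6667) + (1.6667)·(1.6667) + (-1.3333)·(-1.3333) + (-3.3333)·(-3.3333)) / 5 = 31.3333/5 = 6.2667
  S[Y,Z] = ((-1.3333)·(2.1667) + (3.6667)·(2.1667) + (0.6667)·(0.1667) + (1.6667)·(-0.8333) + (-1.3333)·(-2.8333) + (-3.3333)·(-0.8333)) / 5 = 10.3333/5 = 2.0667
  S[Z,Z] = ((2.1667)·(2.1667) + (2.1667)·(2.1667) + (0.1667)·(0.1667) + (-0.8333)·(-0.8333) + (-2.8333)·(-2.8333) + (-0.8333)·(-0.8333)) / 5 = 18.8333/5 = 3.7667

S is symmetric (S[j,i] = S[i,j]). Assembling:

S = [[6.7, -4.6, 1.1],
 [-4.6, 6.2667, 2.0667],
 [1.1, 2.0667, 3.7667]]


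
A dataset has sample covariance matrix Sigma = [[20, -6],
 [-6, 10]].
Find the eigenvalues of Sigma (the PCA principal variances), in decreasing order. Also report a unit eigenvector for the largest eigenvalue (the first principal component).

Step 1 — characteristic polynomial of 2×2 Sigma:
  det(Sigma - λI) = λ² - trace · λ + det = 0.
  trace = 20 + 10 = 30, det = 20·10 - (-6)² = 164.
Step 2 — discriminant:
  Δ = trace² - 4·det = 900 - 656 = 244.
Step 3 — eigenvalues:
  λ = (trace ± √Δ)/2 = (30 ± 15.6205)/2,
  λ_1 = 22.8102,  λ_2 = 7.1898.

Step 4 — unit eigenvector for λ_1: solve (Sigma - λ_1 I)v = 0. First row:
  (20 - 22.8102)·v_x + (-6)·v_y = 0, i.e. (-2.8102)·v_x + (-6)·v_y = 0,
  so v ∝ (b, λ_1 - a) = (-6, 2.8102); multiply by -1 so the first entry is positive: u = (6, -2.8102).
  ||u|| = √((6)² + (-2.8102)²) = √(43.8975) ≈ 6.6255,
  v_1 = u/||u|| ≈ (0.9056, -0.4242) (||v_1|| = 1).

λ_1 = 22.8102,  λ_2 = 7.1898;  v_1 ≈ (0.9056, -0.4242)


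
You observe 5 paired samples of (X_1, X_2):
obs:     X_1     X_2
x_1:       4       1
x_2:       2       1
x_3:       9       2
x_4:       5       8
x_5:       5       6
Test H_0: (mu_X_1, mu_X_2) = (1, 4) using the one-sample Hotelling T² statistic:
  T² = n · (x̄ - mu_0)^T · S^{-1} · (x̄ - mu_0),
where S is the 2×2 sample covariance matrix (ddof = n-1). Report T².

Step 1 — sample mean vector:
  mean(X_1) = (4 + 2 + 9 + 5 + 5) / 5 = 25/5 = 5
  mean(X_2) = (1 + 1 + 2 + 8 + 6) / 5 = 18/5 = 3.6
  x̄ = (5, 3.6),  deviation x̄ - mu_0 = (5, 3.6) - (1, 4) = (4, -0.4).

Step 2 — sample covariance matrix, S[i,j] = (1/(n-1)) · Σ_k (x_{k,i} - mean_i) · (x_{k,j} - mean_j), divisor n-1 = 4:
  S[X_1,X_1] = ((-1)·(-1) + (-3)·(-3) + (4)·(4) + (0)·(0) + (0)·(0)) / 4 = 26/4 = 6.5
  S[X_1,X_2] = ((-1)·(-2.6) + (-3)·(-2.6) + (4)·(-1.6) + (0)·(4.4) + (0)·(2.4)) / 4 = 4/4 = 1
  S[X_2,X_2] = ((-2.6)·(-2.6) + (-2.6)·(-2.6) + (-1.6)·(-1.6) + (4.4)·(4.4) + (2.4)·(2.4)) / 4 = 41.2/4 = 10.3
  S = [[6.5, 1],
 [1, 10.3]].

Step 3 — invert S. det(S) = 6.5·10.3 - (1)² = 65.95.
  S^{-1} = (1/det) · [[d, -b], [-b, a]] = [[0.1562, -0.0152],
 [-0.0152, 0.0986]].

Step 4 — quadratic form (x̄ - mu_0)^T · S^{-1} · (x̄ - mu_0):
  S^{-1} · (x̄ - mu_0) = (0.6308, -0.1001),
  (x̄ - mu_0)^T · [...] = (4)·(0.6308) + (-0.4)·(-0.1001) = 2.5632.

Step 5 — scale by n: T² = 5 · 2.5632 = 12.8158.

T² ≈ 12.8158
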